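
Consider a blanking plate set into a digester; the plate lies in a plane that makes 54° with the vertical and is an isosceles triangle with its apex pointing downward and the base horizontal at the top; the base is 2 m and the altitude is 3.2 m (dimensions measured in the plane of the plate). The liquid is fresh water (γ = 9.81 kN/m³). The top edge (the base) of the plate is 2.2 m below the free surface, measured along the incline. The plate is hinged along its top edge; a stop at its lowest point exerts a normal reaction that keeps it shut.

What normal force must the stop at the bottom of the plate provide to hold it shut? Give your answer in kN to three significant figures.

γ = 9.81 kN/m³.
The plate makes 54° with the vertical, i.e. θ = 90° − 54° = 36° to the horizontal. Measuring y along the incline from the free-surface line, vertical depth h = y·sinθ with sinθ = 0.587785.
With the apex down, the centroid sits h/3 = 3.2/3 = 1.06667 m below the base (the top edge), so y_c = 2.2 + 1.06667 = 3.26667 m and h_c = 3.26667 × 0.587785 = 1.9201 m.
A = ½ × 2 × 3.2 = 3.2 m².
Resultant F = γ·h_c·A = 9.81 × 1.9201 × 3.2 = 60.2758 kN.
I_c = b·h³/36 = 2 × 3.2³/36 = 1.82044 m⁴.
Centre of pressure: y_p = y_c + I_c/(y_c·A) = 3.26667 + 1.82044/(3.26667 × 3.2) = 3.26667 + 0.174149 = 3.44082 m along the plane.
The resultant acts 1.06667 + 0.174149 = 1.24082 m (along the plate) below the hinge at the top edge, so the moment about the hinge is M = F × 1.24082 = 60.2758 × 1.24082 = 74.7914 kN·m.
A normal force at the bottom, 3.2 m from the hinge, must supply this moment: P = 74.7914/3.2 = 23.3723 kN.

P ≈ 23.4 kN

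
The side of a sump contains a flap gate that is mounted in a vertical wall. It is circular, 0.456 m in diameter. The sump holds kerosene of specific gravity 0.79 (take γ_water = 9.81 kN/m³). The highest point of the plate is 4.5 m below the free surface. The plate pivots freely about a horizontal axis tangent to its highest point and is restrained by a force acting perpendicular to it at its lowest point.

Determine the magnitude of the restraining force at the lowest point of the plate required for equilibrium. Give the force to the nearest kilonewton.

γ = 0.79 × 9.81 = 7.7499 kN/m³.
The centroid is at the centre, 0.228 m below the top of the plate, so the centroid depth is h_c = 4.5 + 0.228 = 4.728 m.
A = π(0.228)² = 0.163313 m².
Resultant F = γ·h_c·A = 7.7499 × 4.728 × 0.163313 = 5.98404 kN.
I_c = πr⁴/4 = π × 0.228⁴/4 = 0.00212241 m⁴.
Centre of pressure: y_p = y_c + I_c/(y_c·A) = 4.728 + 0.00212241/(4.728 × 0.163313) = 4.728 + 0.00274872 = 4.73075 m along the plane.
The resultant acts 0.228 + 0.00274872 = 0.230749 m (along the plate) below the hinge at the top edge, so the moment about the hinge is M = F × 0.230749 = 5.98404 × 0.230749 = 1.38081 kN·m.
A normal force at the bottom, 0.456 m from the hinge, must supply this moment: P = 1.38081/0.456 = 3.02809 kN.

P ≈ 3 kN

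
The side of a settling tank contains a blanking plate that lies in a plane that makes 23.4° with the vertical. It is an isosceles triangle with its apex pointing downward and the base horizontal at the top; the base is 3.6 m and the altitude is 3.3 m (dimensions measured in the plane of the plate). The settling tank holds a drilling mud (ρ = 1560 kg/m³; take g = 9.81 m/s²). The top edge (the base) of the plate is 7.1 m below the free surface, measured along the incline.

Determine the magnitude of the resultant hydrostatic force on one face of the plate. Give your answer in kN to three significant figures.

F ≈ 684 kN

γ = ρg = 1560 × 9.81 / 1000 = 15.3036 kN/m³.
The plate makes 23.4° with the vertical, i.e. θ = 90° − 23.4° = 66.6° to the horizontal. Measuring y along the incline from the free-surface line, vertical depth h = y·sinθ with sinθ = 0.917755.
With the apex down, the centroid sits h/3 = 3.3/3 = 1.1 m below the base (the top edge), so y_c = 7.1 + 1.1 = 8.2 m and h_c = 8.2 × 0.917755 = 7.52559 m.
A = ½ × 3.6 × 3.3 = 5.94 m².
Resultant F = γ·h_c·A = 15.3036 × 7.52559 × 5.94 = 684.102 kN.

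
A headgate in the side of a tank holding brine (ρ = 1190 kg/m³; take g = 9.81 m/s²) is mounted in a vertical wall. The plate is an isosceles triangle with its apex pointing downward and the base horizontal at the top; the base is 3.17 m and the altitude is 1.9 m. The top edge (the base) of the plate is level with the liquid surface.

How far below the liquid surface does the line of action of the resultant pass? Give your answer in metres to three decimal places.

h_p = 0.950 m

γ = ρg = 1190 × 9.81 / 1000 = 11.6739 kN/m³.
With the apex down, the centroid sits h/3 = 1.9/3 = 0.633333 m below the base (the top edge), so the centroid depth is h_c = 0.633333 m.
A = ½ × 3.17 × 1.9 = 3.0115 m².
Resultant F = γ·h_c·A = 11.6739 × 0.633333 × 3.0115 = 22.2654 kN.
I_c = b·h³/36 = 3.17 × 1.9³/36 = 0.603973 m⁴.
Centre of pressure: y_p = y_c + I_c/(y_c·A) = 0.633333 + 0.603973/(0.633333 × 3.0115) = 0.633333 + 0.316667 = 0.95 m along the plane.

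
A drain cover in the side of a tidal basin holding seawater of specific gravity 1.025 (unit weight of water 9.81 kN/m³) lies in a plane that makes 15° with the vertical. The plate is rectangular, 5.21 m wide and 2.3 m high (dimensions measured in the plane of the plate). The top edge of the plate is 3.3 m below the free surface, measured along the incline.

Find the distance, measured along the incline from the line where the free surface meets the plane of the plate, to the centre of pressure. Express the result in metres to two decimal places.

γ = 1.025 × 9.81 = 10.05525 kN/m³.
The plate makes 15° with the vertical, i.e. θ = 90° − 15° = 75° to the horizontal. Measuring y along the incline from the free-surface line, vertical depth h = y·sinθ with sinθ = 0.965926.
The centroid lies 2.3/2 = 1.15 m below the top edge, so y_c = 3.3 + 1.15 = 4.45 m and h_c = 4.45 × 0.965926 = 4.29837 m.
A = 5.21 × 2.3 = 11.983 m².
Resultant F = γ·h_c·A = 10.05525 × 4.29837 × 11.983 = 517.919 kN.
I_c = b·h³/12 = 5.21 × 2.3³/12 = 5.28251 m⁴.
Centre of pressure: y_p = y_c + I_c/(y_c·A) = 4.45 + 5.28251/(4.45 × 11.983) = 4.45 + 0.0990637 = 4.54906 m along the plane.

y_p = 4.55 m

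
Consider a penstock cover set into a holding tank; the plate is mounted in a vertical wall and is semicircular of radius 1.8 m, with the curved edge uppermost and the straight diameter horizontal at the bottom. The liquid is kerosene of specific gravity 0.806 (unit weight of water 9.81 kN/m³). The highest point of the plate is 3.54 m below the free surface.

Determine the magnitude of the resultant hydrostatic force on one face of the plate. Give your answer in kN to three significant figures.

F ≈ 184 kN

γ = 0.806 × 9.81 = 7.90686 kN/m³.
The centroid lies 4r/(3π) = 0.763944 m above the diameter, so r − 4r/(3π) = 1.8 − 0.763944 = 1.03606 m below the topmost point, so the centroid depth is h_c = 3.54 + 1.03606 = 4.57606 m.
A = πr²/2 = π × 1.8²/2 = 5.08938 m².
Resultant F = γ·h_c·A = 7.90686 × 4.57606 × 5.08938 = 184.145 kN.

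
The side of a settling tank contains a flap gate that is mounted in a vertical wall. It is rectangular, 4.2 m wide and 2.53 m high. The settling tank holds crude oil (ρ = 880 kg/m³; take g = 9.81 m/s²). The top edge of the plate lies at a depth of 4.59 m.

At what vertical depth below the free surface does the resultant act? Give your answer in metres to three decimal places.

γ = ρg = 880 × 9.81 / 1000 = 8.6328 kN/m³.
The centroid lies 2.53/2 = 1.265 m below the top edge, so the centroid depth is h_c = 4.59 + 1.265 = 5.855 m.
A = 4.2 × 2.53 = 10.626 m².
Resultant F = γ·h_c·A = 8.6328 × 5.855 × 10.626 = 537.092 kN.
I_c = b·h³/12 = 4.2 × 2.53³/12 = 5.668 m⁴.
Centre of pressure: y_p = y_c + I_c/(y_c·A) = 5.855 + 5.668/(5.855 × 10.626) = 5.855 + 0.0911031 = 5.9461 m along the plane.

h_p = 5.946 m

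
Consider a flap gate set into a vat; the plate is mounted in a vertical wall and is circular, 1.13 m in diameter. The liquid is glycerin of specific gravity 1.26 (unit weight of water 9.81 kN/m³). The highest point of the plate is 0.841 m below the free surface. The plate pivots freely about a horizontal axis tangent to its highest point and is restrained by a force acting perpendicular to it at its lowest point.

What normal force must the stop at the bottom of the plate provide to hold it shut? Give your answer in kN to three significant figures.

γ = 1.26 × 9.81 = 12.3606 kN/m³.
The centroid is at the centre, 0.565 m below the top of the plate, so the centroid depth is h_c = 0.841 + 0.565 = 1.406 m.
A = π(0.565)² = 1.00287 m².
Resultant F = γ·h_c·A = 12.3606 × 1.406 × 1.00287 = 17.4289 kN.
I_c = πr⁴/4 = π × 0.565⁴/4 = 0.0800357 m⁴.
Centre of pressure: y_p = y_c + I_c/(y_c·A) = 1.406 + 0.0800357/(1.406 × 1.00287) = 1.406 + 0.0567615 = 1.46276 m along the plane.
The resultant acts 0.565 + 0.0567615 = 0.621761 m (along the plate) below the hinge at the top edge, so the moment about the hinge is M = F × 0.621761 = 17.4289 × 0.621761 = 10.8366 kN·m.
A normal force at the bottom, 1.13 m from the hinge, must supply this moment: P = 10.8366/1.13 = 9.58991 kN.

P ≈ 9.59 kN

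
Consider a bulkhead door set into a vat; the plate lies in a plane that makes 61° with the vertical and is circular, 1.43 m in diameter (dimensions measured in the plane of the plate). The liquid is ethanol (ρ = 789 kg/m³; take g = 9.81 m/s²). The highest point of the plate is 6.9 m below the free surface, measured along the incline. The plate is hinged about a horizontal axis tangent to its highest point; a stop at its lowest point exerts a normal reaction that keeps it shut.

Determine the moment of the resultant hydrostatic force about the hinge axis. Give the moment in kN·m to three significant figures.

M ≈ 33.6 kN·m

γ = ρg = 789 × 9.81 / 1000 = 7.74009 kN/m³.
The plate makes 61° with the vertical, i.e. θ = 90° − 61° = 29° to the horizontal. Measuring y along the incline from the free-surface line, vertical depth h = y·sinθ with sinθ = 0.484810.
The centroid is at the centre, 0.715 m below the top of the plate, so y_c = 6.9 + 0.715 = 7.615 m and h_c = 7.615 × 0.484810 = 3.69183 m.
A = π(0.715)² = 1.60606 m².
Resultant F = γ·h_c·A = 7.74009 × 3.69183 × 1.60606 = 45.8933 kN.
I_c = πr⁴/4 = π × 0.715⁴/4 = 0.205265 m⁴.
Centre of pressure: y_p = y_c + I_c/(y_c·A) = 7.615 + 0.205265/(7.615 × 1.60606) = 7.615 + 0.0167835 = 7.63178 m along the plane.
The resultant acts 0.715 + 0.0167835 = 0.731783 m (along the plate) below the hinge at the top edge, so the moment about the hinge is M = F × 0.731783 = 45.8933 × 0.731783 = 33.5839 kN·m.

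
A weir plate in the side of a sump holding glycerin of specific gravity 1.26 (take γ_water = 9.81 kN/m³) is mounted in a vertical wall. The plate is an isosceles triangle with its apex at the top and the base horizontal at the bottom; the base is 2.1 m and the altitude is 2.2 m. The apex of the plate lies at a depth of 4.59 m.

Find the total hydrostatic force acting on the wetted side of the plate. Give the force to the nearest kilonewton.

γ = 1.26 × 9.81 = 12.3606 kN/m³.
With the apex up, the centroid sits 2h/3 = 2 × 2.2/3 = 1.46667 m below the apex, so the centroid depth is h_c = 4.59 + 1.46667 = 6.05667 m.
A = ½ × 2.1 × 2.2 = 2.31 m².
Resultant F = γ·h_c·A = 12.3606 × 6.05667 × 2.31 = 172.936 kN.

F ≈ 173 kN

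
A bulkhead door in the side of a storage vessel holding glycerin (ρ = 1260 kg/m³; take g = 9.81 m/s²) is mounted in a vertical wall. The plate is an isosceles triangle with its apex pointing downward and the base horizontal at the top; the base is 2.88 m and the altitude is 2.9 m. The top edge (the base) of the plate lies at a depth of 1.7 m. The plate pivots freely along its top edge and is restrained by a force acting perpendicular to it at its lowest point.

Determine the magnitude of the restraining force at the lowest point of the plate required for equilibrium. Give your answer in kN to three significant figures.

P ≈ 54.2 kN

γ = ρg = 1260 × 9.81 / 1000 = 12.3606 kN/m³.
With the apex down, the centroid sits h/3 = 2.9/3 = 0.966667 m below the base (the top edge), so the centroid depth is h_c = 1.7 + 0.966667 = 2.66667 m.
A = ½ × 2.88 × 2.9 = 4.176 m².
Resultant F = γ·h_c·A = 12.3606 × 2.66667 × 4.176 = 137.648 kN.
I_c = b·h³/36 = 2.88 × 2.9³/36 = 1.95112 m⁴.
Centre of pressure: y_p = y_c + I_c/(y_c·A) = 2.66667 + 1.95112/(2.66667 × 4.176) = 2.66667 + 0.175208 = 2.84188 m along the plane.
The resultant acts 0.966667 + 0.175208 = 1.14187 m (along the plate) below the hinge at the top edge, so the moment about the hinge is M = F × 1.14187 = 137.648 × 1.14187 = 157.176 kN·m.
A normal force at the bottom, 2.9 m from the hinge, must supply this moment: P = 157.176/2.9 = 54.1986 kN.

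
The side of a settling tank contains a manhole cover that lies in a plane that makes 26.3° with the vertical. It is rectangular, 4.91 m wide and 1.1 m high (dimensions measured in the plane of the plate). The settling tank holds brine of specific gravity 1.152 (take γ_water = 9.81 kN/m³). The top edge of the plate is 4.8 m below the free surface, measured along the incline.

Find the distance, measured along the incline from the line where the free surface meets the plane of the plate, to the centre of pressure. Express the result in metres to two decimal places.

γ = 1.152 × 9.81 = 11.30112 kN/m³.
The plate makes 26.3° with the vertical, i.e. θ = 90° − 26.3° = 63.7° to the horizontal. Measuring y along the incline from the free-surface line, vertical depth h = y·sinθ with sinθ = 0.896486.
The centroid lies 1.1/2 = 0.55 m below the top edge, so y_c = 4.8 + 0.55 = 5.35 m and h_c = 5.35 × 0.896486 = 4.7962 m.
A = 4.91 × 1.1 = 5.401 m².
Resultant F = γ·h_c·A = 11.30112 × 4.7962 × 5.401 = 292.747 kN.
I_c = b·h³/12 = 4.91 × 1.1³/12 = 0.544601 m⁴.
Centre of pressure: y_p = y_c + I_c/(y_c·A) = 5.35 + 0.544601/(5.35 × 5.401) = 5.35 + 0.0188474 = 5.36885 m along the plane.

y_p = 5.37 m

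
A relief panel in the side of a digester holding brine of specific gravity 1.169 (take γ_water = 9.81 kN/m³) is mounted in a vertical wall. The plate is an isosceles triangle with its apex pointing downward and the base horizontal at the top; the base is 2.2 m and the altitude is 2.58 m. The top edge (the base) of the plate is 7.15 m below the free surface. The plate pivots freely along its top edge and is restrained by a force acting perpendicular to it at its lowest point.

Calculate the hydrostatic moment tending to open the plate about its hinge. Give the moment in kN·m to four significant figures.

γ = 1.169 × 9.81 = 11.46789 kN/m³.
With the apex down, the centroid sits h/3 = 2.58/3 = 0.86 m below the base (the top edge), so the centroid depth is h_c = 7.15 + 0.86 = 8.01 m.
A = ½ × 2.2 × 2.58 = 2.838 m².
Resultant F = γ·h_c·A = 11.46789 × 8.01 × 2.838 = 260.692 kN.
I_c = b·h³/36 = 2.2 × 2.58³/36 = 1.04949 m⁴.
Centre of pressure: y_p = y_c + I_c/(y_c·A) = 8.01 + 1.04949/(8.01 × 2.838) = 8.01 + 0.0461672 = 8.05617 m along the plane.
The resultant acts 0.86 + 0.0461672 = 0.906167 m (along the plate) below the hinge at the top edge, so the moment about the hinge is M = F × 0.906167 = 260.692 × 0.906167 = 236.23 kN·m.

M ≈ 236.2 kN·m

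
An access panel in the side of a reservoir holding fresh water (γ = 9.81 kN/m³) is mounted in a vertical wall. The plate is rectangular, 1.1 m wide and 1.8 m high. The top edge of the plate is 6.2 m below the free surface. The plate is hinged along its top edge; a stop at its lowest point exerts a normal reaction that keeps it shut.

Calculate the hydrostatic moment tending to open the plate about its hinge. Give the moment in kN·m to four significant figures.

γ = 9.81 kN/m³.
The centroid lies 1.8/2 = 0.9 m below the top edge, so the centroid depth is h_c = 6.2 + 0.9 = 7.1 m.
A = 1.1 × 1.8 = 1.98 m².
Resultant F = γ·h_c·A = 9.81 × 7.1 × 1.98 = 137.909 kN.
I_c = b·h³/12 = 1.1 × 1.8³/12 = 0.5346 m⁴.
Centre of pressure: y_p = y_c + I_c/(y_c·A) = 7.1 + 0.5346/(7.1 × 1.98) = 7.1 + 0.0380282 = 7.13803 m along the plane.
The resultant acts 0.9 + 0.0380282 = 0.938028 m (along the plate) below the hinge at the top edge, so the moment about the hinge is M = F × 0.938028 = 137.909 × 0.938028 = 129.363 kN·m.

M ≈ 129.4 kN·m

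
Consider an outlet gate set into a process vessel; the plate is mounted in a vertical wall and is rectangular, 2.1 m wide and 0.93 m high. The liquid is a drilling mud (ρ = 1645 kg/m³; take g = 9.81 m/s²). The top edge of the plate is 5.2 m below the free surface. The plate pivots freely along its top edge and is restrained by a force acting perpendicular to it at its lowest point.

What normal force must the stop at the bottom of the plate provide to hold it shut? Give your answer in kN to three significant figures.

γ = ρg = 1645 × 9.81 / 1000 = 16.13745 kN/m³.
The centroid lies 0.93/2 = 0.465 m below the top edge, so the centroid depth is h_c = 5.2 + 0.465 = 5.665 m.
A = 2.1 × 0.93 = 1.953 m².
Resultant F = γ·h_c·A = 16.13745 × 5.665 × 1.953 = 178.541 kN.
I_c = b·h³/12 = 2.1 × 0.93³/12 = 0.140762 m⁴.
Centre of pressure: y_p = y_c + I_c/(y_c·A) = 5.665 + 0.140762/(5.665 × 1.953) = 5.665 + 0.0127228 = 5.67772 m along the plane.
The resultant acts 0.465 + 0.0127228 = 0.477723 m (along the plate) below the hinge at the top edge, so the moment about the hinge is M = F × 0.477723 = 178.541 × 0.477723 = 85.2931 kN·m.
A normal force at the bottom, 0.93 m from the hinge, must supply this moment: P = 85.2931/0.93 = 91.713 kN.

P ≈ 91.7 kN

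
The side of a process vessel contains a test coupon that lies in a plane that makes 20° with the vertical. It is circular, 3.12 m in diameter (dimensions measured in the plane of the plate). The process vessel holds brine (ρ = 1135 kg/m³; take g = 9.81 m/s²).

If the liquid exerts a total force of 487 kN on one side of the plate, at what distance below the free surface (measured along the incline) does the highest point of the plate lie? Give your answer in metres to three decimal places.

y_top ≈ 4.528 m

γ = ρg = 1135 × 9.81 / 1000 = 11.13435 kN/m³.
A = π(1.56)² = 7.64538 m².
From F = γ·h_c·A, the centroid depth is h_c = 487/(11.13435 × 7.64538) = 5.72091 m.
The plate makes 20° with the vertical, i.e. θ = 90° − 20° = 70° to the horizontal. Measuring y along the incline from the free-surface line, vertical depth h = y·sinθ with sinθ = 0.939693.
Along the incline, y_c = h_c/sinθ = 5.72091/0.939693 = 6.08806 m.
The centroid is at the centre, 1.56 m below the top of the plate, so the highest point sits at y_top = 6.08806 − 1.56 = 4.52806 m along the incline.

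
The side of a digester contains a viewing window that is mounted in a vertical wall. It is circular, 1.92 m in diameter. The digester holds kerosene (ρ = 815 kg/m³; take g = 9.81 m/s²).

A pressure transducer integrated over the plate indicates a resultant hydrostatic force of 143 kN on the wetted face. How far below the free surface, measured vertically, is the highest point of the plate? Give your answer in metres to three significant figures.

d_top ≈ 5.22 m

γ = ρg = 815 × 9.81 / 1000 = 7.99515 kN/m³.
A = π(0.96)² = 2.89529 m².
From F = γ·h_c·A, the centroid depth is h_c = 143/(7.99515 × 2.89529) = 6.17757 m.
The centroid is at the centre, 0.96 m below the top of the plate, so the highest point sits at h_top = 6.17757 − 0.96 = 5.21757 m below the surface.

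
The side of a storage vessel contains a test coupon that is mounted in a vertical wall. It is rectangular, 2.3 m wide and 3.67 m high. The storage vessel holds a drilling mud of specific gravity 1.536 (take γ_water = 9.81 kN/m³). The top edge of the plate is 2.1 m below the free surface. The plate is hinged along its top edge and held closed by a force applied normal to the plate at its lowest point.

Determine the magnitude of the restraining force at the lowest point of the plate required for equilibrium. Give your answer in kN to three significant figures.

γ = 1.536 × 9.81 = 15.06816 kN/m³.
The centroid lies 3.67/2 = 1.835 m below the top edge, so the centroid depth is h_c = 2.1 + 1.835 = 3.935 m.
A = 2.3 × 3.67 = 8.441 m².
Resultant F = γ·h_c·A = 15.06816 × 3.935 × 8.441 = 500.494 kN.
I_c = b·h³/12 = 2.3 × 3.67³/12 = 9.47425 m⁴.
Centre of pressure: y_p = y_c + I_c/(y_c·A) = 3.935 + 9.47425/(3.935 × 8.441) = 3.935 + 0.285237 = 4.22024 m along the plane.
The resultant acts 1.835 + 0.285237 = 2.12024 m (along the plate) below the hinge at the top edge, so the moment about the hinge is M = F × 2.12024 = 500.494 × 2.12024 = 1061.17 kN·m.
A normal force at the bottom, 3.67 m from the hinge, must supply this moment: P = 1061.17/3.67 = 289.147 kN.

P ≈ 289 kN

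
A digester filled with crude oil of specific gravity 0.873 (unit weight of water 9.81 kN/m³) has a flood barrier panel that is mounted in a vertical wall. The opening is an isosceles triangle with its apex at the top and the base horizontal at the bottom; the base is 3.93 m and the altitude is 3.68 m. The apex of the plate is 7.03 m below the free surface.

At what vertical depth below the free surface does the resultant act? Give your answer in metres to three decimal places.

h_p = 9.563 m

γ = 0.873 × 9.81 = 8.56413 kN/m³.
With the apex up, the centroid sits 2h/3 = 2 × 3.68/3 = 2.45333 m below the apex, so the centroid depth is h_c = 7.03 + 2.45333 = 9.48333 m.
A = ½ × 3.93 × 3.68 = 7.2312 m².
Resultant F = γ·h_c·A = 8.56413 × 9.48333 × 7.2312 = 587.293 kN.
I_c = b·h³/36 = 3.93 × 3.68³/36 = 5.44043 m⁴.
Centre of pressure: y_p = y_c + I_c/(y_c·A) = 9.48333 + 5.44043/(9.48333 × 7.2312) = 9.48333 + 0.0793345 = 9.56266 m along the plane.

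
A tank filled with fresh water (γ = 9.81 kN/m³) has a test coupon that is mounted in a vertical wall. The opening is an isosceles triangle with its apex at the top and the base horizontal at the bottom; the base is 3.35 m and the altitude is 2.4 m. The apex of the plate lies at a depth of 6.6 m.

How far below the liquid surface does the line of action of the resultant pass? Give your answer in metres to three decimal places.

h_p = 8.239 m

γ = 9.81 kN/m³.
With the apex up, the centroid sits 2h/3 = 2 × 2.4/3 = 1.6 m below the apex, so the centroid depth is h_c = 6.6 + 1.6 = 8.2 m.
A = ½ × 3.35 × 2.4 = 4.02 m².
Resultant F = γ·h_c·A = 9.81 × 8.2 × 4.02 = 323.377 kN.
I_c = b·h³/36 = 3.35 × 2.4³/36 = 1.2864 m⁴.
Centre of pressure: y_p = y_c + I_c/(y_c·A) = 8.2 + 1.2864/(8.2 × 4.02) = 8.2 + 0.0390244 = 8.23902 m along the plane.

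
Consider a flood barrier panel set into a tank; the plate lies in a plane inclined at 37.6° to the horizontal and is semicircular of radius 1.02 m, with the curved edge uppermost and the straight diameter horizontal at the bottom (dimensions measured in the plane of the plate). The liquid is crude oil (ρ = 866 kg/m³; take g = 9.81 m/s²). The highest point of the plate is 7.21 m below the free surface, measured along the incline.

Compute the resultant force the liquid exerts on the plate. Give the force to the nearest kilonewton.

F ≈ 66 kN

γ = ρg = 866 × 9.81 / 1000 = 8.49546 kN/m³.
Let θ = 37.6° be the plate's angle to the horizontal; measure y along the incline from where the plane meets the free surface. Vertical depth h = y·sinθ with sinθ = 0.610145.
The centroid lies 4r/(3π) = 0.432901 m above the diameter, so r − 4r/(3π) = 1.02 − 0.432901 = 0.587099 m below the topmost point, so y_c = 7.21 + 0.587099 = 7.7971 m and h_c = 7.7971 × 0.610145 = 4.75736 m.
A = πr²/2 = π × 1.02²/2 = 1.63426 m².
Resultant F = γ·h_c·A = 8.49546 × 4.75736 × 1.63426 = 66.0502 kN.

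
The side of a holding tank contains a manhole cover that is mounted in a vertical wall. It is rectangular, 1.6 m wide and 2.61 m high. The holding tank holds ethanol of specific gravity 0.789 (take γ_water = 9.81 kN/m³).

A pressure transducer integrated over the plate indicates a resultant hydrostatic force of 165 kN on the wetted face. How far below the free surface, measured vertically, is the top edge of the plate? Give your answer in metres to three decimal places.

γ = 0.789 × 9.81 = 7.74009 kN/m³.
A = 1.6 × 2.61 = 4.176 m².
From F = γ·h_c·A, the centroid depth is h_c = 165/(7.74009 × 4.176) = 5.10478 m.
The centroid lies 2.61/2 = 1.305 m below the top edge, so the top edge sits at h_top = 5.10478 − 1.305 = 3.79978 m below the surface.

d_top ≈ 3.800 m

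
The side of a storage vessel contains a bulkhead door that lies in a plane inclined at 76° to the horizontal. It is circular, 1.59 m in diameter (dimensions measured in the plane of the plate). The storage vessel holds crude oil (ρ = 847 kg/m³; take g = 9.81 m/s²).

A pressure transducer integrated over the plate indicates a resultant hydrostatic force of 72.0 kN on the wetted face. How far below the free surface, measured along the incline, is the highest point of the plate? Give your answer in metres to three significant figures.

y_top ≈ 3.70 m

γ = ρg = 847 × 9.81 / 1000 = 8.30907 kN/m³.
A = π(0.795)² = 1.98557 m².
From F = γ·h_c·A, the centroid depth is h_c = 72.0/(8.30907 × 1.98557) = 4.3641 m.
Let θ = 76° be the plate's angle to the horizontal; measure y along the incline from where the plane meets the free surface. Vertical depth h = y·sinθ with sinθ = 0.970296.
Along the incline, y_c = h_c/sinθ = 4.3641/0.970296 = 4.4977 m.
The centroid is at the centre, 0.795 m below the top of the plate, so the highest point sits at y_top = 4.4977 − 0.795 = 3.7027 m along the incline.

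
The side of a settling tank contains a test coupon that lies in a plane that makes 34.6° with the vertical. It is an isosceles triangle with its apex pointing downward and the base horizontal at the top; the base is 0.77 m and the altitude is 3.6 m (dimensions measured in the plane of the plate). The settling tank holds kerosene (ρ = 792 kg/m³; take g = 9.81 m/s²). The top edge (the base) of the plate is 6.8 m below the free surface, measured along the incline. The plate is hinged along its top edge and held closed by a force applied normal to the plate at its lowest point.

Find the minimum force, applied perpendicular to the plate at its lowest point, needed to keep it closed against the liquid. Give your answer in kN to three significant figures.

P ≈ 25.4 kN

γ = ρg = 792 × 9.81 / 1000 = 7.76952 kN/m³.
The plate makes 34.6° with the vertical, i.e. θ = 90° − 34.6° = 55.4° to the horizontal. Measuring y along the incline from the free-surface line, vertical depth h = y·sinθ with sinθ = 0.823136.
With the apex down, the centroid sits h/3 = 3.6/3 = 1.2 m below the base (the top edge), so y_c = 6.8 + 1.2 = 8 m and h_c = 8 × 0.823136 = 6.58509 m.
A = ½ × 0.77 × 3.6 = 1.386 m².
Resultant F = γ·h_c·A = 7.76952 × 6.58509 × 1.386 = 70.9119 kN.
I_c = b·h³/36 = 0.77 × 3.6³/36 = 0.99792 m⁴.
Centre of pressure: y_p = y_c + I_c/(y_c·A) = 8 + 0.99792/(8 × 1.386) = 8 + 0.09 = 8.09 m along the plane.
The resultant acts 1.2 + 0.09 = 1.29 m (along the plate) below the hinge at the top edge, so the moment about the hinge is M = F × 1.29 = 70.9119 × 1.29 = 91.4764 kN·m.
A normal force at the bottom, 3.6 m from the hinge, must supply this moment: P = 91.4764/3.6 = 25.4101 kN.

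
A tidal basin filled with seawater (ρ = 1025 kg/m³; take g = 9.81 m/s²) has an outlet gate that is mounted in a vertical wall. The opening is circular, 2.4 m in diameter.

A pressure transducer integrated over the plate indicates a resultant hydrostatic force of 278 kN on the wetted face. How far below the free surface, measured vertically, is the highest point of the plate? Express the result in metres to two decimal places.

d_top ≈ 4.91 m

γ = ρg = 1025 × 9.81 / 1000 = 10.05525 kN/m³.
A = π(1.2)² = 4.52389 m².
From F = γ·h_c·A, the centroid depth is h_c = 278/(10.05525 × 4.52389) = 6.11139 m.
The centroid is at the centre, 1.2 m below the top of the plate, so the highest point sits at h_top = 6.11139 − 1.2 = 4.91139 m below the surface.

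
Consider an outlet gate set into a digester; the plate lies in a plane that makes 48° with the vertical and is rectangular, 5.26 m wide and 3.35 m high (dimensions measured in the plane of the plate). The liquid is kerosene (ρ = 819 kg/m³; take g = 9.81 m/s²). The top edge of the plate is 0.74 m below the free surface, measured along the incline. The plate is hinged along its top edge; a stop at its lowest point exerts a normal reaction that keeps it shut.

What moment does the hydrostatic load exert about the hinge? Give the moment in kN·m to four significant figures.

γ = ρg = 819 × 9.81 / 1000 = 8.03439 kN/m³.
The plate makes 48° with the vertical, i.e. θ = 90° − 48° = 42° to the horizontal. Measuring y along the incline from the free-surface line, vertical depth h = y·sinθ with sinθ = 0.669131.
The centroid lies 3.35/2 = 1.675 m below the top edge, so y_c = 0.74 + 1.675 = 2.415 m and h_c = 2.415 × 0.669131 = 1.61595 m.
A = 5.26 × 3.35 = 17.621 m².
Resultant F = γ·h_c·A = 8.03439 × 1.61595 × 17.621 = 228.776 kN.
I_c = b·h³/12 = 5.26 × 3.35³/12 = 16.4793 m⁴.
Centre of pressure: y_p = y_c + I_c/(y_c·A) = 2.415 + 16.4793/(2.415 × 17.621) = 2.415 + 0.38725 = 2.80225 m along the plane.
The resultant acts 1.675 + 0.38725 = 2.06225 m (along the plate) below the hinge at the top edge, so the moment about the hinge is M = F × 2.06225 = 228.776 × 2.06225 = 471.793 kN·m.

M ≈ 471.8 kN·m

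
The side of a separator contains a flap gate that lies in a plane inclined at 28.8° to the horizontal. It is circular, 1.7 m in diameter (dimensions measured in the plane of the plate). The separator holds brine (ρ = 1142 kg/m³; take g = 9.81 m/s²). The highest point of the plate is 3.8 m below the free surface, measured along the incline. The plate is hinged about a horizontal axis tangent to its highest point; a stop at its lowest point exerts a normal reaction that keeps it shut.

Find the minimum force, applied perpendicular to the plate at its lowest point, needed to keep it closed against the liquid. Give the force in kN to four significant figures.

γ = ρg = 1142 × 9.81 / 1000 = 11.20302 kN/m³.
Let θ = 28.8° be the plate's angle to the horizontal; measure y along the incline from where the plane meets the free surface. Vertical depth h = y·sinθ with sinθ = 0.481754.
The centroid is at the centre, 0.85 m below the top of the plate, so y_c = 3.8 + 0.85 = 4.65 m and h_c = 4.65 × 0.481754 = 2.24016 m.
A = π(0.85)² = 2.2698 m².
Resultant F = γ·h_c·A = 11.20302 × 2.24016 × 2.2698 = 56.9642 kN.
I_c = πr⁴/4 = π × 0.85⁴/4 = 0.409983 m⁴.
Centre of pressure: y_p = y_c + I_c/(y_c·A) = 4.65 + 0.409983/(4.65 × 2.2698) = 4.65 + 0.0388441 = 4.68884 m along the plane.
The resultant acts 0.85 + 0.0388441 = 0.888844 m (along the plate) below the hinge at the top edge, so the moment about the hinge is M = F × 0.888844 = 56.9642 × 0.888844 = 50.6323 kN·m.
A normal force at the bottom, 1.7 m from the hinge, must supply this moment: P = 50.6323/1.7 = 29.7837 kN.

P ≈ 29.78 kN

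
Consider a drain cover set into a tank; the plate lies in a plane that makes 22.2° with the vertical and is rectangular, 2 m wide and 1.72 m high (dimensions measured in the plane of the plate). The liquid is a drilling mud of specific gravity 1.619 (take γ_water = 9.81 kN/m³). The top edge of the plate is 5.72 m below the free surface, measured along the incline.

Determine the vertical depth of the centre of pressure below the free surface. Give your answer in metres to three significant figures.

γ = 1.619 × 9.81 = 15.88239 kN/m³.
The plate makes 22.2° with the vertical, i.e. θ = 90° − 22.2° = 67.8° to the horizontal. Measuring y along the incline from the free-surface line, vertical depth h = y·sinθ with sinθ = 0.925871.
The centroid lies 1.72/2 = 0.86 m below the top edge, so y_c = 5.72 + 0.86 = 6.58 m and h_c = 6.58 × 0.925871 = 6.09223 m.
A = 2 × 1.72 = 3.44 m².
Resultant F = γ·h_c·A = 15.88239 × 6.09223 × 3.44 = 332.852 kN.
I_c = b·h³/12 = 2 × 1.72³/12 = 0.848075 m⁴.
Centre of pressure: y_p = y_c + I_c/(y_c·A) = 6.58 + 0.848075/(6.58 × 3.44) = 6.58 + 0.0374671 = 6.61747 m along the plane.
Vertically, h_p = y_p·sinθ = 6.61747 × 0.925871 = 6.12692 m.

h_p = 6.13 m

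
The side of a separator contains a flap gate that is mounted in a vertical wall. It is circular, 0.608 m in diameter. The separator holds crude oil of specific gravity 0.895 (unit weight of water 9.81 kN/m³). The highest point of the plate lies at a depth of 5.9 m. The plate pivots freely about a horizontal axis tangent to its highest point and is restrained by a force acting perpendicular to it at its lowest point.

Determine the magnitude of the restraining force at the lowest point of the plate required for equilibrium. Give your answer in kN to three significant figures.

P ≈ 8.00 kN

γ = 0.895 × 9.81 = 8.77995 kN/m³.
The centroid is at the centre, 0.304 m below the top of the plate, so the centroid depth is h_c = 5.9 + 0.304 = 6.204 m.
A = π(0.304)² = 0.290333 m².
Resultant F = γ·h_c·A = 8.77995 × 6.204 × 0.290333 = 15.8147 kN.
I_c = πr⁴/4 = π × 0.304⁴/4 = 0.00670786 m⁴.
Centre of pressure: y_p = y_c + I_c/(y_c·A) = 6.204 + 0.00670786/(6.204 × 0.290333) = 6.204 + 0.00372405 = 6.20772 m along the plane.
The resultant acts 0.304 + 0.00372405 = 0.307724 m (along the plate) below the hinge at the top edge, so the moment about the hinge is M = F × 0.307724 = 15.8147 × 0.307724 = 4.86656 kN·m.
A normal force at the bottom, 0.608 m from the hinge, must supply this moment: P = 4.86656/0.608 = 8.00421 kN.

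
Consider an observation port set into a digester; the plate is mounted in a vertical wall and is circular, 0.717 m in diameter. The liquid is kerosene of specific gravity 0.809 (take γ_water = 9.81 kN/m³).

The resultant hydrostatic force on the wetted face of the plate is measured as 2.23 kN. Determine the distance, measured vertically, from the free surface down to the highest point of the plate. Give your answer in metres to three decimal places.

γ = 0.809 × 9.81 = 7.93629 kN/m³.
A = π(0.3585)² = 0.403765 m².
From F = γ·h_c·A, the centroid depth is h_c = 2.23/(7.93629 × 0.403765) = 0.695919 m.
The centroid is at the centre, 0.3585 m below the top of the plate, so the highest point sits at h_top = 0.695919 − 0.3585 = 0.337419 m below the surface.

d_top ≈ 0.337 m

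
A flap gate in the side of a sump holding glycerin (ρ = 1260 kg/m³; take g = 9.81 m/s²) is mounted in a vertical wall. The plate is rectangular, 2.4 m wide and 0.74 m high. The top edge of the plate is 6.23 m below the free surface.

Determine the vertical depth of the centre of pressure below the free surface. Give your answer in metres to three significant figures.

h_p = 6.61 m

γ = ρg = 1260 × 9.81 / 1000 = 12.3606 kN/m³.
The centroid lies 0.74/2 = 0.37 m below the top edge, so the centroid depth is h_c = 6.23 + 0.37 = 6.6 m.
A = 2.4 × 0.74 = 1.776 m².
Resultant F = γ·h_c·A = 12.3606 × 6.6 × 1.776 = 144.886 kN.
I_c = b·h³/12 = 2.4 × 0.74³/12 = 0.0810448 m⁴.
Centre of pressure: y_p = y_c + I_c/(y_c·A) = 6.6 + 0.0810448/(6.6 × 1.776) = 6.6 + 0.00691414 = 6.60691 m along the plane.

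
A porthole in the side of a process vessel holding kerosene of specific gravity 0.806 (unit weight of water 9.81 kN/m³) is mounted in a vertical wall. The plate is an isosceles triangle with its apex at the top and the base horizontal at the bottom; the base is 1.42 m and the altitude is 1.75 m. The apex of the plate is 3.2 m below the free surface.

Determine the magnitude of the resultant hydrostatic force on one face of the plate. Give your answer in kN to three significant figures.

F ≈ 42.9 kN

γ = 0.806 × 9.81 = 7.90686 kN/m³.
With the apex up, the centroid sits 2h/3 = 2 × 1.75/3 = 1.16667 m below the apex, so the centroid depth is h_c = 3.2 + 1.16667 = 4.36667 m.
A = ½ × 1.42 × 1.75 = 1.2425 m².
Resultant F = γ·h_c·A = 7.90686 × 4.36667 × 1.2425 = 42.8994 kN.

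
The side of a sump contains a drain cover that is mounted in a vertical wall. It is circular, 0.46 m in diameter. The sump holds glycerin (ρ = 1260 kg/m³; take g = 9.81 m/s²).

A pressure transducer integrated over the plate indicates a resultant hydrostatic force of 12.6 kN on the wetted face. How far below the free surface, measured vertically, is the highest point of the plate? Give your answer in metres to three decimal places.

d_top ≈ 5.904 m

γ = ρg = 1260 × 9.81 / 1000 = 12.3606 kN/m³.
A = π(0.23)² = 0.16619 m².
From F = γ·h_c·A, the centroid depth is h_c = 12.6/(12.3606 × 0.16619) = 6.13375 m.
The centroid is at the centre, 0.23 m below the top of the plate, so the highest point sits at h_top = 6.13375 − 0.23 = 5.90375 m below the surface.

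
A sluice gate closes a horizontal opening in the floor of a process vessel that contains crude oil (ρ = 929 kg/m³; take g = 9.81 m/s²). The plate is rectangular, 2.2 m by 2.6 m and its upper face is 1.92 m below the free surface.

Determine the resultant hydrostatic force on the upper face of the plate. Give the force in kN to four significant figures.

F ≈ 100.1 kN

γ = ρg = 929 × 9.81 / 1000 = 9.11349 kN/m³.
The plate is horizontal, so pressure is uniform at p = γ·h = 9.11349 × 1.92 = 17.4979 kN/m².
A = 2.2 × 2.6 = 5.72 m².
F = p·A = 17.4979 × 5.72 = 100.088 kN.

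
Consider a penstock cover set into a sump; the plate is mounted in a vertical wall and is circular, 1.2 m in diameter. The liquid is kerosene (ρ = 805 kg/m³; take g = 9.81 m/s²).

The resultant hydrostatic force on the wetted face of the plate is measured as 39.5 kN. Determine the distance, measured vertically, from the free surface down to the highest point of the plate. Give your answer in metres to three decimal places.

γ = ρg = 805 × 9.81 / 1000 = 7.89705 kN/m³.
A = π(0.6)² = 1.13097 m².
From F = γ·h_c·A, the centroid depth is h_c = 39.5/(7.89705 × 1.13097) = 4.42264 m.
The centroid is at the centre, 0.6 m below the top of the plate, so the highest point sits at h_top = 4.42264 − 0.6 = 3.82264 m below the surface.

d_top ≈ 3.823 m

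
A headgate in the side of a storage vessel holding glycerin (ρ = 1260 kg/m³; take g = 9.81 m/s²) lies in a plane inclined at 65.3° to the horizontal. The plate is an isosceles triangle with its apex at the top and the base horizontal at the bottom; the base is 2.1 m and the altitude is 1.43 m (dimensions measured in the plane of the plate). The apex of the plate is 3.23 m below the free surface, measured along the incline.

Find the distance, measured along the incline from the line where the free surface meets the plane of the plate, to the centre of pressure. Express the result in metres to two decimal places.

y_p = 4.21 m

γ = ρg = 1260 × 9.81 / 1000 = 12.3606 kN/m³.
Let θ = 65.3° be the plate's angle to the horizontal; measure y along the incline from where the plane meets the free surface. Vertical depth h = y·sinθ with sinθ = 0.908508.
With the apex up, the centroid sits 2h/3 = 2 × 1.43/3 = 0.953333 m below the apex, so y_c = 3.23 + 0.953333 = 4.18333 m and h_c = 4.18333 × 0.908508 = 3.80059 m.
A = ½ × 2.1 × 1.43 = 1.5015 m².
Resultant F = γ·h_c·A = 12.3606 × 3.80059 × 1.5015 = 70.5368 kN.
I_c = b·h³/36 = 2.1 × 1.43³/36 = 0.170579 m⁴.
Centre of pressure: y_p = y_c + I_c/(y_c·A) = 4.18333 + 0.170579/(4.18333 × 1.5015) = 4.18333 + 0.0271568 = 4.21049 m along the plane.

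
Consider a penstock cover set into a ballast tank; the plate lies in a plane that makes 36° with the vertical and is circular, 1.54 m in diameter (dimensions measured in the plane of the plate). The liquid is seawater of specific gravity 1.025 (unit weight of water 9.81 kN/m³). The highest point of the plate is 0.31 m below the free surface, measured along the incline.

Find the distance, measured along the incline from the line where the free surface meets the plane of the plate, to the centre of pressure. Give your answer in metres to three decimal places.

y_p = 1.217 m

γ = 1.025 × 9.81 = 10.05525 kN/m³.
The plate makes 36° with the vertical, i.e. θ = 90° − 36° = 54° to the horizontal. Measuring y along the incline from the free-surface line, vertical depth h = y·sinθ with sinθ = 0.809017.
The centroid is at the centre, 0.77 m below the top of the plate, so y_c = 0.31 + 0.77 = 1.08 m and h_c = 1.08 × 0.809017 = 0.873738 m.
A = π(0.77)² = 1.86265 m².
Resultant F = γ·h_c·A = 10.05525 × 0.873738 × 1.86265 = 16.3646 kN.
I_c = πr⁴/4 = π × 0.77⁴/4 = 0.276091 m⁴.
Centre of pressure: y_p = y_c + I_c/(y_c·A) = 1.08 + 0.276091/(1.08 × 1.86265) = 1.08 + 0.137245 = 1.21725 m along the plane.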